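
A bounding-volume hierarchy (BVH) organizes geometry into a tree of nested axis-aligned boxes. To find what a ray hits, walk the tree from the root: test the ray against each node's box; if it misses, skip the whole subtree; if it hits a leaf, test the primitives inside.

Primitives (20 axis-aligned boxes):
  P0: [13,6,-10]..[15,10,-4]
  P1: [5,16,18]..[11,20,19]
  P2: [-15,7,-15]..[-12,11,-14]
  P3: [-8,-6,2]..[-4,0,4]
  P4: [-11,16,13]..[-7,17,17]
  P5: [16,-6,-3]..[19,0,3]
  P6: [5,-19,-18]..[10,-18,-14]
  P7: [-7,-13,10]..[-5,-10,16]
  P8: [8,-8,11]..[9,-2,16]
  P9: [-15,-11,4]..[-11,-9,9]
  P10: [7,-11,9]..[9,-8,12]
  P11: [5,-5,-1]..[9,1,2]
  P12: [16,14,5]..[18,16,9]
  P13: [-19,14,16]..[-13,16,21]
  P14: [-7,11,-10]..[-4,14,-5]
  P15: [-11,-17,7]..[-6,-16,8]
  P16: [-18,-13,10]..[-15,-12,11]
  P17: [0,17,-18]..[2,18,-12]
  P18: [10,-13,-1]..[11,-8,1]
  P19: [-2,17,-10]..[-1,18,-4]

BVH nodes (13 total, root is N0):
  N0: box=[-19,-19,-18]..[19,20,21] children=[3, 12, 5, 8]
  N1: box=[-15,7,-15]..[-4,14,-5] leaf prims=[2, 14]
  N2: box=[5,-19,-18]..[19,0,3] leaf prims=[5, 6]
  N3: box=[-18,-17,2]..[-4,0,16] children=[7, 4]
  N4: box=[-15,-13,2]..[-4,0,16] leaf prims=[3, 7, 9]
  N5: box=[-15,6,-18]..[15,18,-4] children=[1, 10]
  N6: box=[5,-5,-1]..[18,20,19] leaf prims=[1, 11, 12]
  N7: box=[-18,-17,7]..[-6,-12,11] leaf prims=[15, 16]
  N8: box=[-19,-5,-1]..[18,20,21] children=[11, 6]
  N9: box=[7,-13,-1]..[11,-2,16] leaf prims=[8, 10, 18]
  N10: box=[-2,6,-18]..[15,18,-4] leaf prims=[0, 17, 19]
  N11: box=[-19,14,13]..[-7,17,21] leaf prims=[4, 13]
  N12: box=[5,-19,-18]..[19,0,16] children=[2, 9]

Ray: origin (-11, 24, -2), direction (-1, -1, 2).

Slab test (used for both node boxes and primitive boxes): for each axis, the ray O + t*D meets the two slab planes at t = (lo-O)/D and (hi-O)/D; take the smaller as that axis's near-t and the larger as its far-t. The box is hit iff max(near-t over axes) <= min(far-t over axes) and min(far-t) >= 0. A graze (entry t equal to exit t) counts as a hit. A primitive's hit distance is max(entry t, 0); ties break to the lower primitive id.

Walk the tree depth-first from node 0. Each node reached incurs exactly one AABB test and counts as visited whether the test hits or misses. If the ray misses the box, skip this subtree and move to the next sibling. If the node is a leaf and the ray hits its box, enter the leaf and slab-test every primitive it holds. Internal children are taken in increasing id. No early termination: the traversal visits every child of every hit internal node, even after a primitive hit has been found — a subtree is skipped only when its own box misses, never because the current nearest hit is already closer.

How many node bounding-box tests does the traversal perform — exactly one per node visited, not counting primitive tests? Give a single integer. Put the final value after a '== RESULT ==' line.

Trace the traversal:
N0 x:[-30,8] y:[4,43] z:[-8,23/2] -> hit [4,8], descend [3, 5, 8, 12]
  N3 x:[-7,7] y:[24,41] z:[2,9] -> miss, prune
  N5 x:[-26,4] y:[6,18] z:[-8,-1] -> miss, prune
  N8 x:[-29,8] y:[4,29] z:[1/2,23/2] -> hit [4,8], descend [6, 11]
    N6 x:[-29,-16] y:[4,29] z:[1/2,21/2] -> miss, prune
    N11 x:[-4,8] y:[7,10] z:[15/2,23/2] -> hit [15/2,8] leaf, test {P4(miss), P13(miss)}
  N12 x:[-30,-16] y:[24,43] z:[-8,9] -> miss, prune

Summary -> nodes [0, 3, 5, 8, 6, 11, 12]; box-tests=7; leaf-entries=1; first=miss

== RESULT ==
7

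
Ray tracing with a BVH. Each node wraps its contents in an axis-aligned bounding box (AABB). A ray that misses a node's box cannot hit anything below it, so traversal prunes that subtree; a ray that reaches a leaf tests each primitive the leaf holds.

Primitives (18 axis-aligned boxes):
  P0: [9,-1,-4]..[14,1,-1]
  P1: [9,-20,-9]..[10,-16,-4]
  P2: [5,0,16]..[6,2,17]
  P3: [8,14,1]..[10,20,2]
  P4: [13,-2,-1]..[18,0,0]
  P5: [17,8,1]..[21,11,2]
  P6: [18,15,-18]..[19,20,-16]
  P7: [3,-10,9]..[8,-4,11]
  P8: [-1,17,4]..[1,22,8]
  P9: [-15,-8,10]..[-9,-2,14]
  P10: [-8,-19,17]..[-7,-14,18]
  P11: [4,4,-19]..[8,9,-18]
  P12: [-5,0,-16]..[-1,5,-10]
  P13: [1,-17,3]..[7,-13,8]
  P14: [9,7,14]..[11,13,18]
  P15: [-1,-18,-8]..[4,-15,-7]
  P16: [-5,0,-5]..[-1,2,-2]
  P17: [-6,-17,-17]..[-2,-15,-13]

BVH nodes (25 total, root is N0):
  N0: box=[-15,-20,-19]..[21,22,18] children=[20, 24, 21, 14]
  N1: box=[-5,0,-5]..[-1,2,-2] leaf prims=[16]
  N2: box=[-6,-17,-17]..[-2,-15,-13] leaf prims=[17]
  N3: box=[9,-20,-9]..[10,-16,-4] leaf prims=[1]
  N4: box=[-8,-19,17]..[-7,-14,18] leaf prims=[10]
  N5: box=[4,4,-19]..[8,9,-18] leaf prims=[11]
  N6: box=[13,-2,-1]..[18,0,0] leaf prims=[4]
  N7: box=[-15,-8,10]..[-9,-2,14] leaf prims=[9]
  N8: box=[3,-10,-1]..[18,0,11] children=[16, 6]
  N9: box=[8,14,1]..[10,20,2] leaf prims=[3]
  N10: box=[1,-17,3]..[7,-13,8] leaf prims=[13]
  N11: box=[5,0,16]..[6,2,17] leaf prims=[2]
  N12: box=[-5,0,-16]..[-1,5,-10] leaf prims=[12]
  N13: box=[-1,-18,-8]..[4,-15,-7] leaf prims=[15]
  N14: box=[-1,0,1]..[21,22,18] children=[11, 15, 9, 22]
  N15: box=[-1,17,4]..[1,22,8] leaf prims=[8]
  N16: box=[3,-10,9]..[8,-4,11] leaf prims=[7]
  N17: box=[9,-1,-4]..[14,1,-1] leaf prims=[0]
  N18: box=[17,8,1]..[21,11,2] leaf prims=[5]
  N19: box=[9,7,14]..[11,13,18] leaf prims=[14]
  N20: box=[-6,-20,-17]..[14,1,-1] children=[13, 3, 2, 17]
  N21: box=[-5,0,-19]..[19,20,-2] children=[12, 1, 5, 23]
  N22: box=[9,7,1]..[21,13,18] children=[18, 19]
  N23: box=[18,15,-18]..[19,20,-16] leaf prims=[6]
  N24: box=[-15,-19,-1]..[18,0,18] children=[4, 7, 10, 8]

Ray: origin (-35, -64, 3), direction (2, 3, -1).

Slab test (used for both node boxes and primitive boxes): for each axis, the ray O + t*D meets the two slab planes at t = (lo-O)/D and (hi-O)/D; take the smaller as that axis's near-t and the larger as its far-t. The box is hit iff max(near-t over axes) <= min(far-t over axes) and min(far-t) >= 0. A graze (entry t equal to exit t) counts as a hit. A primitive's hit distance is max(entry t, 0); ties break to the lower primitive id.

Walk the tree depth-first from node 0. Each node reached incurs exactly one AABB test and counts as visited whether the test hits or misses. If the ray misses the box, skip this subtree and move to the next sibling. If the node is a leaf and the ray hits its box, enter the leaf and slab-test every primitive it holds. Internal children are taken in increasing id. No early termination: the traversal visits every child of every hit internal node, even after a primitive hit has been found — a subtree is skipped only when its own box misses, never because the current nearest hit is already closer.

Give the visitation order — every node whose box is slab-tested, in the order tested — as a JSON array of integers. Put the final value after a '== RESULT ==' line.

Walk:
N0 x:[10,28] y:[44/3,86/3] z:[-15,22] -> hit [44/3,22], descend [14, 20, 21, 24]
  N14 x:[17,28] y:[64/3,86/3] z:[-15,2] -> miss, prune
  N20 x:[29/2,49/2] y:[44/3,65/3] z:[4,20] -> hit [44/3,20], descend [2, 3, 13, 17]
    N2 x:[29/2,33/2] y:[47/3,49/3] z:[16,20] -> hit [16,49/3] leaf, test {P17@t=16}
    N3 x:[22,45/2] y:[44/3,16] z:[7,12] -> miss, prune
    N13 x:[17,39/2] y:[46/3,49/3] z:[10,11] -> miss, prune
    N17 x:[22,49/2] y:[21,65/3] z:[4,7] -> miss, prune
  N21 x:[15,27] y:[64/3,28] z:[5,22] -> hit [64/3,22], descend [1, 5, 12, 23]
    N1 x:[15,17] y:[64/3,22] z:[5,8] -> miss, prune
    N5 x:[39/2,43/2] y:[68/3,73/3] z:[21,22] -> miss, prune
    N12 x:[15,17] y:[64/3,23] z:[13,19] -> miss, prune
    N23 x:[53/2,27] y:[79/3,28] z:[19,21] -> miss, prune
  N24 x:[10,53/2] y:[15,64/3] z:[-15,4] -> miss, prune

Visited [0, 14, 20, 2, 3, 13, 17, 21, 1, 5, 12, 23, 24]. Tests: 13 box, 1 leaf. Nearest: P17.

== RESULT ==
[0, 14, 20, 2, 3, 13, 17, 21, 1, 5, 12, 23, 24]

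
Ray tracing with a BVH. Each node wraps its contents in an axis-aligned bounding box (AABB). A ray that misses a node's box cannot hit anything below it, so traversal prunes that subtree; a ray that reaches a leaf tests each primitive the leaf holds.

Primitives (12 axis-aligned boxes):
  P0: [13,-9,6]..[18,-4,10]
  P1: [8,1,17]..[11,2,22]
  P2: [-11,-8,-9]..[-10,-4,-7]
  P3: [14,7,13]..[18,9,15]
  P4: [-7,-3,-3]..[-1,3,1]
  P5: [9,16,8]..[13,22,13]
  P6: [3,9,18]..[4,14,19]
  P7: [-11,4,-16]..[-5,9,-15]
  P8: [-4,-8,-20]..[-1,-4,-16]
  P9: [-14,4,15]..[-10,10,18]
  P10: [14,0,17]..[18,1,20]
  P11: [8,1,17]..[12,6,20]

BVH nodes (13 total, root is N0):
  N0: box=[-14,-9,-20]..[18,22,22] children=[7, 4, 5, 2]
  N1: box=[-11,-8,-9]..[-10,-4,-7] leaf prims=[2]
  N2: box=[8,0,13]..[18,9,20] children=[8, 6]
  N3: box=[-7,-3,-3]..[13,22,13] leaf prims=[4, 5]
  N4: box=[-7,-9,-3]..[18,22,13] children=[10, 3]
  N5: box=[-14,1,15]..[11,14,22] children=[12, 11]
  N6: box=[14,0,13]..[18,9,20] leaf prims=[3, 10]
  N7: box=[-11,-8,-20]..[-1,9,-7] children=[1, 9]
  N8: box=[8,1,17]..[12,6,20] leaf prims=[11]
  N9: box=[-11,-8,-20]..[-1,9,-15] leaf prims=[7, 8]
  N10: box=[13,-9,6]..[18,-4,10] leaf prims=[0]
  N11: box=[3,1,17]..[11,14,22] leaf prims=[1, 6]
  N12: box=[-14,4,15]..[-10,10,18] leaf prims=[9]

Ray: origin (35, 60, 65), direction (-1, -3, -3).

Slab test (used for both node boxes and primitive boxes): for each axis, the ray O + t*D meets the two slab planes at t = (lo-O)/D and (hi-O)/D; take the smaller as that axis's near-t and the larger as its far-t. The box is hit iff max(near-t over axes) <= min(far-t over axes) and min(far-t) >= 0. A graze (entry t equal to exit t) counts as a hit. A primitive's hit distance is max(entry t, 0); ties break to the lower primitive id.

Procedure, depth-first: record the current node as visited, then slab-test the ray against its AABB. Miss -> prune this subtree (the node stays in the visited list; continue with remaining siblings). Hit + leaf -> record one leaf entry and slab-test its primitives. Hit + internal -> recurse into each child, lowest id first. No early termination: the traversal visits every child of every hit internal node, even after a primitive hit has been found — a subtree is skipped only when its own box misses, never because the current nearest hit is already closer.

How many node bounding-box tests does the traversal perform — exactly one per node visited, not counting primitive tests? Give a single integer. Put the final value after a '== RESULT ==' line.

Trace the traversal:
N0 x:[17,49] y:[38/3,23] z:[43/3,85/3] -> hit [17,23], descend [2, 4, 5, 7]
  N2 x:[17,27] y:[17,20] z:[15,52/3] -> hit [17,52/3], descend [6, 8]
    N6 x:[17,21] y:[17,20] z:[15,52/3] -> hit [17,52/3] leaf, test {P3@t=17, P10(miss)}
    N8 x:[23,27] y:[18,59/3] z:[15,16] -> miss, prune
  N4 x:[17,42] y:[38/3,23] z:[52/3,68/3] -> hit [52/3,68/3], descend [3, 10]
    N3 x:[22,42] y:[38/3,21] z:[52/3,68/3] -> miss, prune
    N10 x:[17,22] y:[64/3,23] z:[55/3,59/3] -> miss, prune
  N5 x:[24,49] y:[46/3,59/3] z:[43/3,50/3] -> miss, prune
  N7 x:[36,46] y:[17,68/3] z:[24,85/3] -> miss, prune

9 AABB tests over nodes [0, 2, 6, 8, 4, 3, 10, 5, 7]; 1 leaf entered; closest P3.

== RESULT ==
9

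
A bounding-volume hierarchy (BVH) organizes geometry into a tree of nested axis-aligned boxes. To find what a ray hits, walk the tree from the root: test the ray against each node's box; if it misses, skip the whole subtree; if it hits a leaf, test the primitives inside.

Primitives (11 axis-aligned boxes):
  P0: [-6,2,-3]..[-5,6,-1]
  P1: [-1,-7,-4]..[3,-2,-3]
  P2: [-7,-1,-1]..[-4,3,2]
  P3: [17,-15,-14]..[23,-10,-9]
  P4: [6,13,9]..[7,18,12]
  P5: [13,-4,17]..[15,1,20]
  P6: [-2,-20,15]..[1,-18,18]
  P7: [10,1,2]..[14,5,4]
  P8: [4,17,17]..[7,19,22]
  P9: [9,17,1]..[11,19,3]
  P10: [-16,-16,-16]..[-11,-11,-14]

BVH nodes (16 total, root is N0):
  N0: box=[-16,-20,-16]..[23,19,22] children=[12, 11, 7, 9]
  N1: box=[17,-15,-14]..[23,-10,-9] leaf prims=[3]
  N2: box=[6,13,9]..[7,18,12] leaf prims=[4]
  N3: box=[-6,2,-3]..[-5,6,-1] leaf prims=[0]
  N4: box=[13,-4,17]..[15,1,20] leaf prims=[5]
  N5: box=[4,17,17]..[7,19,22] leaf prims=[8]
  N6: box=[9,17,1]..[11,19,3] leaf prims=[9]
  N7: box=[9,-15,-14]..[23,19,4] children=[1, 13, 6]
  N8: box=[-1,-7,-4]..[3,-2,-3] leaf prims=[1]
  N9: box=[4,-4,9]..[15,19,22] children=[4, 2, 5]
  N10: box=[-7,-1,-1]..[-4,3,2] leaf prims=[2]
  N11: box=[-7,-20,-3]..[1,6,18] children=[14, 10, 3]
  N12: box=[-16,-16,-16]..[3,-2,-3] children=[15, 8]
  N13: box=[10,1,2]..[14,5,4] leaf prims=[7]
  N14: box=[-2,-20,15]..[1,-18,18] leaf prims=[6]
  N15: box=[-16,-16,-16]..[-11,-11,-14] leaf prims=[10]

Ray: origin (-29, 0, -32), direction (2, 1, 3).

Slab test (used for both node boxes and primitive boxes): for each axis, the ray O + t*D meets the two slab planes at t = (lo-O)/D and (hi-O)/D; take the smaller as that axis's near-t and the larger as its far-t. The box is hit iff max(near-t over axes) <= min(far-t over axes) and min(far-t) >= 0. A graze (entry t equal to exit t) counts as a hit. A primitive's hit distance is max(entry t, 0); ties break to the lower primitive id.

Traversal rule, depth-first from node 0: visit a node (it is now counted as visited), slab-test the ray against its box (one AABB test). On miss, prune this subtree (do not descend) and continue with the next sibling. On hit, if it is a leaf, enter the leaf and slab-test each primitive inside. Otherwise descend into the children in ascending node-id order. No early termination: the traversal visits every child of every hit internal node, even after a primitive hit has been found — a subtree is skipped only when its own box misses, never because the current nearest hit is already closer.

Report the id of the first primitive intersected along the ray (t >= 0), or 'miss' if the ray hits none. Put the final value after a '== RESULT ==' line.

Walk:
N0 x:[13/2,26] y:[-20,19] z:[16/3,18] -> hit [13/2,18], descend [7, 9, 11, 12]
  N7 x:[19,26] y:[-15,19] z:[6,12] -> miss, prune
  N9 x:[33/2,22] y:[-4,19] z:[41/3,18] -> hit [33/2,18], descend [2, 4, 5]
    N2 x:[35/2,18] y:[13,18] z:[41/3,44/3] -> miss, prune
    N4 x:[21,22] y:[-4,1] z:[49/3,52/3] -> miss, prune
    N5 x:[33/2,18] y:[17,19] z:[49/3,18] -> hit [17,18] leaf, test {P8@t=17}
  N11 x:[11,15] y:[-20,6] z:[29/3,50/3] -> miss, prune
  N12 x:[13/2,16] y:[-16,-2] z:[16/3,29/3] -> miss, prune

order=[0, 7, 9, 2, 4, 5, 11, 12]  |boxes|=8  |leaves|=1  hit=P8

== RESULT ==
8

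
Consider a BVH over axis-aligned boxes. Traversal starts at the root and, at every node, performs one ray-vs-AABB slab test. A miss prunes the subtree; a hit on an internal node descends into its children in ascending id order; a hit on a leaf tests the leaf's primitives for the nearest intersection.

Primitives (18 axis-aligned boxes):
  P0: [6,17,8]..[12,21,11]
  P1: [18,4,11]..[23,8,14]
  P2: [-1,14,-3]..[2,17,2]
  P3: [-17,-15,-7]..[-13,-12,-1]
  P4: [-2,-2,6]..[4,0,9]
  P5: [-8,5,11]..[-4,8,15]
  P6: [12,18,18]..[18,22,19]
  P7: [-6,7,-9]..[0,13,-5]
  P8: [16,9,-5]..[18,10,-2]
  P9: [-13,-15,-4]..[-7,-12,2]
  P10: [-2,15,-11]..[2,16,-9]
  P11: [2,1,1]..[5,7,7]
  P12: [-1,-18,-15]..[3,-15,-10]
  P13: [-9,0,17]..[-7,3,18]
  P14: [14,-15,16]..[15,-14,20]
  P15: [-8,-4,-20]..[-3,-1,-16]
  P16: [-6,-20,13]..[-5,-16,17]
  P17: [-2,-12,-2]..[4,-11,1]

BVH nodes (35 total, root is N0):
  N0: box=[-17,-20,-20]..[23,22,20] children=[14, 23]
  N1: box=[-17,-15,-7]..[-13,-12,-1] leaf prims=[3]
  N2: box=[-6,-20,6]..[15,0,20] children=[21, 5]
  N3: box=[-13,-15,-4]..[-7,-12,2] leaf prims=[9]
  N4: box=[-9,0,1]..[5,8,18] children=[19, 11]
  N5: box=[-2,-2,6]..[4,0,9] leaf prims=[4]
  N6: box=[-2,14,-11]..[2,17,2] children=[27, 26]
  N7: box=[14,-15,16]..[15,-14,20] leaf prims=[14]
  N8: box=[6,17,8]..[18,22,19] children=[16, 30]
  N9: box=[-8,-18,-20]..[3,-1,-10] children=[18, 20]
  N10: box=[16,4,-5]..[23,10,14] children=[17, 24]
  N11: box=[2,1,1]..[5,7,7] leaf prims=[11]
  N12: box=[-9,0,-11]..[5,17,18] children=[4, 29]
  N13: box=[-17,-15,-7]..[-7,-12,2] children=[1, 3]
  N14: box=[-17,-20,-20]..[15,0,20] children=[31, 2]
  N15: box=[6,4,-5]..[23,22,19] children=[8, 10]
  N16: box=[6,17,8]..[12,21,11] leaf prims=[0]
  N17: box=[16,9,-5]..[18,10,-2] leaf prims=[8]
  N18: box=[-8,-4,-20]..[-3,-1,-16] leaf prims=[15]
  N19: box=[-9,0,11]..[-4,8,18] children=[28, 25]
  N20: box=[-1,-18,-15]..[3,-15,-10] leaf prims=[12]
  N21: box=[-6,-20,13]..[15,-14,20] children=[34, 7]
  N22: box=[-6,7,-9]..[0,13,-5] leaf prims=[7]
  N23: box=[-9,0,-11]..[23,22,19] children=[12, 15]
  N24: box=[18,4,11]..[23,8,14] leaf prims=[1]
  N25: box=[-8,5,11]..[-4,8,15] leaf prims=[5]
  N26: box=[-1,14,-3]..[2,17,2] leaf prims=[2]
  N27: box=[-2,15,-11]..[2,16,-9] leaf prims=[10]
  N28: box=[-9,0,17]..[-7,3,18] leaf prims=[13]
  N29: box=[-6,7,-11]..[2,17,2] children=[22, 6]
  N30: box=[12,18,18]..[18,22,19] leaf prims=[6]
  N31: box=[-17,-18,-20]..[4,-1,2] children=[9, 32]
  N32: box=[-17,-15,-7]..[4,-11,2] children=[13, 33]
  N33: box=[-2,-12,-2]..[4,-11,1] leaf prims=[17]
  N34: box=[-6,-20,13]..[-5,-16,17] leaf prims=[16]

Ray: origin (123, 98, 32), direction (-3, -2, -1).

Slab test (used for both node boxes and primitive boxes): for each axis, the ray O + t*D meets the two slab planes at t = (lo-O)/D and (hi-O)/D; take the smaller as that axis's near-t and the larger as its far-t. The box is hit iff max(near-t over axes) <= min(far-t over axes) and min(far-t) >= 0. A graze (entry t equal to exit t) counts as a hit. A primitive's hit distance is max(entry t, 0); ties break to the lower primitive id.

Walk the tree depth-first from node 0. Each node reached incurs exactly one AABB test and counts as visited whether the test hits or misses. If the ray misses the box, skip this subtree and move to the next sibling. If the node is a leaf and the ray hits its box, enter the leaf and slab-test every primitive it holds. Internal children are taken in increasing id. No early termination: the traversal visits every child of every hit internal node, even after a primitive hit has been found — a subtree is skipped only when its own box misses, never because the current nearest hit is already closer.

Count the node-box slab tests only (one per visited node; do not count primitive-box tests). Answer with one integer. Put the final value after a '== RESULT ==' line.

Traverse from the root:
N0 x:[100/3,140/3] y:[38,59] z:[12,52] -> hit [38,140/3], descend [14, 23]
  N14 x:[36,140/3] y:[49,59] z:[12,52] -> miss, prune
  N23 x:[100/3,44] y:[38,49] z:[13,43] -> hit [38,43], descend [12, 15]
    N12 x:[118/3,44] y:[81/2,49] z:[14,43] -> hit [81/2,43], descend [4, 29]
      N4 x:[118/3,44] y:[45,49] z:[14,31] -> miss, prune
      N29 x:[121/3,43] y:[81/2,91/2] z:[30,43] -> hit [81/2,43], descend [6, 22]
        N6 x:[121/3,125/3] y:[81/2,42] z:[30,43] -> hit [81/2,125/3], descend [26, 27]
          N26 x:[121/3,124/3] y:[81/2,42] z:[30,35] -> miss, prune
          N27 x:[121/3,125/3] y:[41,83/2] z:[41,43] -> hit [41,83/2] leaf, test {P10@t=41}
        N22 x:[41,43] y:[85/2,91/2] z:[37,41] -> miss, prune
    N15 x:[100/3,39] y:[38,47] z:[13,37] -> miss, prune

order=[0, 14, 23, 12, 4, 29, 6, 26, 27, 22, 15]  |boxes|=11  |leaves|=1  hit=P10

== RESULT ==
11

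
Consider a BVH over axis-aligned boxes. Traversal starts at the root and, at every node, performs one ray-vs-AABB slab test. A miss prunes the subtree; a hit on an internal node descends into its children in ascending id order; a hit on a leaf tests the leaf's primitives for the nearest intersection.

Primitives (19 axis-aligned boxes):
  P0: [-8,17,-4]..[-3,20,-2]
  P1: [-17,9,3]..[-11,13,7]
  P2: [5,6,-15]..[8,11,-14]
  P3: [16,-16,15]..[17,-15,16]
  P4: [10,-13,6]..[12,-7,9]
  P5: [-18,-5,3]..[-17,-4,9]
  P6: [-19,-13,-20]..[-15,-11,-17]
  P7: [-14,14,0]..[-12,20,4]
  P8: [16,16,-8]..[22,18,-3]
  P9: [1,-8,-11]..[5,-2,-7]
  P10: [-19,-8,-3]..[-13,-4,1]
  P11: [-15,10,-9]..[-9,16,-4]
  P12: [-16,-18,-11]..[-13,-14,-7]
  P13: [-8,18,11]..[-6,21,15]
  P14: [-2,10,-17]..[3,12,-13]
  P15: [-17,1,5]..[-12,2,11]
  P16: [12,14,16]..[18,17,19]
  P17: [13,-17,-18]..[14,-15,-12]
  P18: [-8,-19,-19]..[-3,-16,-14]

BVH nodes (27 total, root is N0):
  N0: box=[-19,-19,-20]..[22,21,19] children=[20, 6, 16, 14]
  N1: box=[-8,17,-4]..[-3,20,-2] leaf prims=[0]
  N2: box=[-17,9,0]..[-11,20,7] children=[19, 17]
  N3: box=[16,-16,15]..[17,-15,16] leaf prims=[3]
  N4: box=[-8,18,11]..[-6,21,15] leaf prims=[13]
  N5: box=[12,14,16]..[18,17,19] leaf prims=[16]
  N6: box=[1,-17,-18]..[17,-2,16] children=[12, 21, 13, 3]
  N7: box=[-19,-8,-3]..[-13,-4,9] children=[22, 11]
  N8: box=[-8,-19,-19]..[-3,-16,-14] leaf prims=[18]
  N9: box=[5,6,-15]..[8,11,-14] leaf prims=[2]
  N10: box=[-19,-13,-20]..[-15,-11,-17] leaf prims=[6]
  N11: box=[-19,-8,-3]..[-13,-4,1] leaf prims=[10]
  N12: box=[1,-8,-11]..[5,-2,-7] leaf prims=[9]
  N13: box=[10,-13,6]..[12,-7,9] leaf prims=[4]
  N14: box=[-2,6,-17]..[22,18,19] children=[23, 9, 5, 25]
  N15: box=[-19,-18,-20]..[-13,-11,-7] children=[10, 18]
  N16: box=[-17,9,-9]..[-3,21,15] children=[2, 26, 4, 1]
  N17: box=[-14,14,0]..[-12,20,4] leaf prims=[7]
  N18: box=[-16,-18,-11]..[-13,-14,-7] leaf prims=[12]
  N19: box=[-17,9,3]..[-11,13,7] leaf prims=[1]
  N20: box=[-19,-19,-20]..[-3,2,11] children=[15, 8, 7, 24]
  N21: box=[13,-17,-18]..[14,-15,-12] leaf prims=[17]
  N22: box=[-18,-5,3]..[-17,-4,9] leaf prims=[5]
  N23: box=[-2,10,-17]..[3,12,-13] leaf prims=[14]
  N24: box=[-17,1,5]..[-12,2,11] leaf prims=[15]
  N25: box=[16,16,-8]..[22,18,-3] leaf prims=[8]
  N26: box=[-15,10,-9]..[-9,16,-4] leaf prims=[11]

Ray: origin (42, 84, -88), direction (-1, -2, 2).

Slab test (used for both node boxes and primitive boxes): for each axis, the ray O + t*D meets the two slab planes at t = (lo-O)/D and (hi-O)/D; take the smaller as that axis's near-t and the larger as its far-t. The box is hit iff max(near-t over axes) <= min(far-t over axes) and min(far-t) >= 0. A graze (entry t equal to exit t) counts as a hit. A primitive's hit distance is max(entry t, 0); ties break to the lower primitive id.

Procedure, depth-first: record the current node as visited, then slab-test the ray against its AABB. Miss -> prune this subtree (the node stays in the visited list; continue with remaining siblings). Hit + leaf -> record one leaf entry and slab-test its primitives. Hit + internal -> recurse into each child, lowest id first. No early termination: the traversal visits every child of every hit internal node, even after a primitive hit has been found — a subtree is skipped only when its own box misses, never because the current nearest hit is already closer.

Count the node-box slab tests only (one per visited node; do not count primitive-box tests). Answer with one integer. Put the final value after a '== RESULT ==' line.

Walk:
N0 x:[20,61] y:[63/2,103/2] z:[34,107/2] -> hit [34,103/2], descend [6, 14, 16, 20]
  N6 x:[25,41] y:[43,101/2] z:[35,52] -> miss, prune
  N14 x:[20,44] y:[33,39] z:[71/2,107/2] -> hit [71/2,39], descend [5, 9, 23, 25]
    N5 x:[24,30] y:[67/2,35] z:[52,107/2] -> miss, prune
    N9 x:[34,37] y:[73/2,39] z:[73/2,37] -> hit [73/2,37] leaf, test {P2@t=73/2}
    N23 x:[39,44] y:[36,37] z:[71/2,75/2] -> miss, prune
    N25 x:[20,26] y:[33,34] z:[40,85/2] -> miss, prune
  N16 x:[45,59] y:[63/2,75/2] z:[79/2,103/2] -> miss, prune
  N20 x:[45,61] y:[41,103/2] z:[34,99/2] -> hit [45,99/2], descend [7, 8, 15, 24]
    N7 x:[55,61] y:[44,46] z:[85/2,97/2] -> miss, prune
    N8 x:[45,50] y:[50,103/2] z:[69/2,37] -> miss, prune
    N15 x:[55,61] y:[95/2,51] z:[34,81/2] -> miss, prune
    N24 x:[54,59] y:[41,83/2] z:[93/2,99/2] -> miss, prune

Summary -> nodes [0, 6, 14, 5, 9, 23, 25, 16, 20, 7, 8, 15, 24]; box-tests=13; leaf-entries=1; first=P2

== RESULT ==
13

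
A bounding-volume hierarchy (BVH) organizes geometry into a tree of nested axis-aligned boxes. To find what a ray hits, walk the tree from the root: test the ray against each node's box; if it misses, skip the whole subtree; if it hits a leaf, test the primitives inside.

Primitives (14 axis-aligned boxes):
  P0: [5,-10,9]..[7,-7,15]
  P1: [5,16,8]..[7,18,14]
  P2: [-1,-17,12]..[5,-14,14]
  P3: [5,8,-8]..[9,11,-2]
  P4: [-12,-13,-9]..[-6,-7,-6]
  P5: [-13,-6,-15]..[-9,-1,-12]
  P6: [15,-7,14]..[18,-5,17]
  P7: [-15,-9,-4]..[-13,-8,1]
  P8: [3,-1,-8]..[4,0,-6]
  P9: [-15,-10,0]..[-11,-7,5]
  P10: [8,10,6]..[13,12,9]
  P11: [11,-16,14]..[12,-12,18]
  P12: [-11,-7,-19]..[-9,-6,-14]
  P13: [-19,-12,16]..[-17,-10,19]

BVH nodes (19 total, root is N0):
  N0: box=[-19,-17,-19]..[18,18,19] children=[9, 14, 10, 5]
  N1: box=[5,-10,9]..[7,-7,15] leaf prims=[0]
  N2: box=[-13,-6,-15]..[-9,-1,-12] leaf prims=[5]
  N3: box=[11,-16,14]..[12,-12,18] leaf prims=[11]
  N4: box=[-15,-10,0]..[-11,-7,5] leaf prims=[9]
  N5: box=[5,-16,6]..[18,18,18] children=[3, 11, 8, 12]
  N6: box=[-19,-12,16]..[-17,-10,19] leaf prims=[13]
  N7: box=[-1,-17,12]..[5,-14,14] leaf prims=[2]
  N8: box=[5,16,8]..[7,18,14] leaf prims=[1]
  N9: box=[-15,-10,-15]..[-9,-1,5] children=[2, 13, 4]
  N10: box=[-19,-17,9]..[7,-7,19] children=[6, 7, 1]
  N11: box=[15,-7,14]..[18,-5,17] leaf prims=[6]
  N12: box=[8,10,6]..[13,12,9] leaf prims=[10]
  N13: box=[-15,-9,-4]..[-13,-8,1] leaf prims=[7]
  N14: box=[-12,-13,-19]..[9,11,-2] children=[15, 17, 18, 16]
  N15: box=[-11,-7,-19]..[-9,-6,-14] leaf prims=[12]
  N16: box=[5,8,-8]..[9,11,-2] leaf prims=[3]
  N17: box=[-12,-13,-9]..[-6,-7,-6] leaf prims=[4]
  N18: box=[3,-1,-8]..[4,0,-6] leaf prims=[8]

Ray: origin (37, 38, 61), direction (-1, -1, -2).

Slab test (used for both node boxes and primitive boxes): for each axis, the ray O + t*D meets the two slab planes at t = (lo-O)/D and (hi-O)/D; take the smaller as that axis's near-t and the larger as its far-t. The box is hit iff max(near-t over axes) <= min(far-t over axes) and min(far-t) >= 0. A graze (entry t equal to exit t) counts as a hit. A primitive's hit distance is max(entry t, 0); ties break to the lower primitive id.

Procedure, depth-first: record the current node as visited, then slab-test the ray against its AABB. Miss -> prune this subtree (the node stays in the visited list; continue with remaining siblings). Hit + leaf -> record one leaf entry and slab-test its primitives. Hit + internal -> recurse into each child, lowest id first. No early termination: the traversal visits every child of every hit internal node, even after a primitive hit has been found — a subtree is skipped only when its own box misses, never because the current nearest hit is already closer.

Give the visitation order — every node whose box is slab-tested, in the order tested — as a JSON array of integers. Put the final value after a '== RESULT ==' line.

Traverse from the root:
N0 x:[19,56] y:[20,55] z:[21,40] -> hit [21,40], descend [5, 9, 10, 14]
  N5 x:[19,32] y:[20,54] z:[43/2,55/2] -> hit [43/2,55/2], descend [3, 8, 11, 12]
    N3 x:[25,26] y:[50,54] z:[43/2,47/2] -> miss, prune
    N8 x:[30,32] y:[20,22] z:[47/2,53/2] -> miss, prune
    N11 x:[19,22] y:[43,45] z:[22,47/2] -> miss, prune
    N12 x:[24,29] y:[26,28] z:[26,55/2] -> hit [26,55/2] leaf, test {P10@t=26}
  N9 x:[46,52] y:[39,48] z:[28,38] -> miss, prune
  N10 x:[30,56] y:[45,55] z:[21,26] -> miss, prune
  N14 x:[28,49] y:[27,51] z:[63/2,40] -> hit [63/2,40], descend [15, 16, 17, 18]
    N15 x:[46,48] y:[44,45] z:[75/2,40] -> miss, prune
    N16 x:[28,32] y:[27,30] z:[63/2,69/2] -> miss, prune
    N17 x:[43,49] y:[45,51] z:[67/2,35] -> miss, prune
    N18 x:[33,34] y:[38,39] z:[67/2,69/2] -> miss, prune

order=[0, 5, 3, 8, 11, 12, 9, 10, 14, 15, 16, 17, 18]  |boxes|=13  |leaves|=1  hit=P10

== RESULT ==
[0, 5, 3, 8, 11, 12, 9, 10, 14, 15, 16, 17, 18]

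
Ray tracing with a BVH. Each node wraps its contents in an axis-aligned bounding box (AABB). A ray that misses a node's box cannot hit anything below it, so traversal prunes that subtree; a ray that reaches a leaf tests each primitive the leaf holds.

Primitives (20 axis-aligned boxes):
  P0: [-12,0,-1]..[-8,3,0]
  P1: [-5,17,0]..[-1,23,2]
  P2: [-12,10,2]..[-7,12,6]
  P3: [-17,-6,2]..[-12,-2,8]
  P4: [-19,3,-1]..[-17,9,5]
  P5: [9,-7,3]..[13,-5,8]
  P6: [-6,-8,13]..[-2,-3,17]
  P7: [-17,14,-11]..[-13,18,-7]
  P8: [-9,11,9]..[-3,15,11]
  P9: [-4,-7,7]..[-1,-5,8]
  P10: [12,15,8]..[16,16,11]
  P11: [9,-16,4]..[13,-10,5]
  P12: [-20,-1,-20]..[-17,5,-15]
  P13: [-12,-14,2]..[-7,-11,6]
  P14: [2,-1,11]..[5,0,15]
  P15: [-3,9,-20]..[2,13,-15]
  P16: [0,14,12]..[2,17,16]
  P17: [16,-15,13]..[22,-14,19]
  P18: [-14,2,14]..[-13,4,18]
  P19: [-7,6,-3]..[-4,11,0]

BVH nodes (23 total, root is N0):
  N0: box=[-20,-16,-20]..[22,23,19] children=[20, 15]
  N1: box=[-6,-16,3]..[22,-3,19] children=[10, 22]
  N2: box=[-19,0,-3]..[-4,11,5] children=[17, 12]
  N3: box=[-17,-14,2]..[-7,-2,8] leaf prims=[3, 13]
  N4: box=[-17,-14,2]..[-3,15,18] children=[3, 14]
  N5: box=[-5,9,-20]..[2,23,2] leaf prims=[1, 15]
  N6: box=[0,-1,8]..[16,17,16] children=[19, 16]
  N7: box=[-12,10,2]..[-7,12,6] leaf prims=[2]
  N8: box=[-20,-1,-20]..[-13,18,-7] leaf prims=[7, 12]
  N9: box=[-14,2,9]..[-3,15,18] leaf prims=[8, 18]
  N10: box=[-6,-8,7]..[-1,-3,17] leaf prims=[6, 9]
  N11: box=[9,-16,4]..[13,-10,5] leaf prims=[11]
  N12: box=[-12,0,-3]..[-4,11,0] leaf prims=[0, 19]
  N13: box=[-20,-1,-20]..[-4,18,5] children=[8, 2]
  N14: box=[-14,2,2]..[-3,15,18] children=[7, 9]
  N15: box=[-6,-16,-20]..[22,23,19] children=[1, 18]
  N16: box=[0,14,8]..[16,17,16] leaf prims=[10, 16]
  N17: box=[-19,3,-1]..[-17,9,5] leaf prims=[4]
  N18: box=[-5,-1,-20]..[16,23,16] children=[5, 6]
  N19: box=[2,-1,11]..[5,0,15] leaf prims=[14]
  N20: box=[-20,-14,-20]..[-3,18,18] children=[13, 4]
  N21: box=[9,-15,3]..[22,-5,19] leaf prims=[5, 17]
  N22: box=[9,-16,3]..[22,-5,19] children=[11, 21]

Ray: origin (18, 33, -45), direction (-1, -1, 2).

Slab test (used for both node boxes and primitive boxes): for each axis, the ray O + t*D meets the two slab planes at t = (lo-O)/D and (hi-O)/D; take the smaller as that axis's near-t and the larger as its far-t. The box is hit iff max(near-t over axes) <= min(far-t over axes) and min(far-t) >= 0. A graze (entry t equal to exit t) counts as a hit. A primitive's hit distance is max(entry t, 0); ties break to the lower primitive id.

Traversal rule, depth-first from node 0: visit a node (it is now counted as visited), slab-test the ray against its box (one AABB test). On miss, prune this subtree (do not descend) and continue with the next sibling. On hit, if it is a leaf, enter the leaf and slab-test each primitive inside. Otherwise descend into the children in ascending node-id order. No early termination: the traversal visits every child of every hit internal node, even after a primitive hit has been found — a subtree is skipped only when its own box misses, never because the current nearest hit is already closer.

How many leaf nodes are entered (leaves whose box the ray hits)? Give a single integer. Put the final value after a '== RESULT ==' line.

Walk:
N0 x:[-4,38] y:[10,49] z:[25/2,32] -> hit [25/2,32], descend [15, 20]
  N15 x:[-4,24] y:[10,49] z:[25/2,32] -> hit [25/2,24], descend [1, 18]
    N1 x:[-4,24] y:[36,49] z:[24,32] -> miss, prune
    N18 x:[2,23] y:[10,34] z:[25/2,61/2] -> hit [25/2,23], descend [5, 6]
      N5 x:[16,23] y:[10,24] z:[25/2,47/2] -> hit [16,23] leaf, test {P1(miss), P15(miss)}
      N6 x:[2,18] y:[16,34] z:[53/2,61/2] -> miss, prune
  N20 x:[21,38] y:[15,47] z:[25/2,63/2] -> hit [21,63/2], descend [4, 13]
    N4 x:[21,35] y:[18,47] z:[47/2,63/2] -> hit [47/2,63/2], descend [3, 14]
      N3 x:[25,35] y:[35,47] z:[47/2,53/2] -> miss, prune
      N14 x:[21,32] y:[18,31] z:[47/2,63/2] -> hit [47/2,31], descend [7, 9]
        N7 x:[25,30] y:[21,23] z:[47/2,51/2] -> miss, prune
        N9 x:[21,32] y:[18,31] z:[27,63/2] -> hit [27,31] leaf, test {P8(miss), P18@t=31}
    N13 x:[22,38] y:[15,34] z:[25/2,25] -> hit [22,25], descend [2, 8]
      N2 x:[22,37] y:[22,33] z:[21,25] -> hit [22,25], descend [12, 17]
        N12 x:[22,30] y:[22,33] z:[21,45/2] -> hit [22,45/2] leaf, test {P0(miss), P19@t=22}
        N17 x:[35,37] y:[24,30] z:[22,25] -> miss, prune
      N8 x:[31,38] y:[15,34] z:[25/2,19] -> miss, prune

17 AABB tests over nodes [0, 15, 1, 18, 5, 6, 20, 4, 3, 14, 7, 9, 13, 2, 12, 17, 8]; 3 leaves entered; closest P19.

== RESULT ==
3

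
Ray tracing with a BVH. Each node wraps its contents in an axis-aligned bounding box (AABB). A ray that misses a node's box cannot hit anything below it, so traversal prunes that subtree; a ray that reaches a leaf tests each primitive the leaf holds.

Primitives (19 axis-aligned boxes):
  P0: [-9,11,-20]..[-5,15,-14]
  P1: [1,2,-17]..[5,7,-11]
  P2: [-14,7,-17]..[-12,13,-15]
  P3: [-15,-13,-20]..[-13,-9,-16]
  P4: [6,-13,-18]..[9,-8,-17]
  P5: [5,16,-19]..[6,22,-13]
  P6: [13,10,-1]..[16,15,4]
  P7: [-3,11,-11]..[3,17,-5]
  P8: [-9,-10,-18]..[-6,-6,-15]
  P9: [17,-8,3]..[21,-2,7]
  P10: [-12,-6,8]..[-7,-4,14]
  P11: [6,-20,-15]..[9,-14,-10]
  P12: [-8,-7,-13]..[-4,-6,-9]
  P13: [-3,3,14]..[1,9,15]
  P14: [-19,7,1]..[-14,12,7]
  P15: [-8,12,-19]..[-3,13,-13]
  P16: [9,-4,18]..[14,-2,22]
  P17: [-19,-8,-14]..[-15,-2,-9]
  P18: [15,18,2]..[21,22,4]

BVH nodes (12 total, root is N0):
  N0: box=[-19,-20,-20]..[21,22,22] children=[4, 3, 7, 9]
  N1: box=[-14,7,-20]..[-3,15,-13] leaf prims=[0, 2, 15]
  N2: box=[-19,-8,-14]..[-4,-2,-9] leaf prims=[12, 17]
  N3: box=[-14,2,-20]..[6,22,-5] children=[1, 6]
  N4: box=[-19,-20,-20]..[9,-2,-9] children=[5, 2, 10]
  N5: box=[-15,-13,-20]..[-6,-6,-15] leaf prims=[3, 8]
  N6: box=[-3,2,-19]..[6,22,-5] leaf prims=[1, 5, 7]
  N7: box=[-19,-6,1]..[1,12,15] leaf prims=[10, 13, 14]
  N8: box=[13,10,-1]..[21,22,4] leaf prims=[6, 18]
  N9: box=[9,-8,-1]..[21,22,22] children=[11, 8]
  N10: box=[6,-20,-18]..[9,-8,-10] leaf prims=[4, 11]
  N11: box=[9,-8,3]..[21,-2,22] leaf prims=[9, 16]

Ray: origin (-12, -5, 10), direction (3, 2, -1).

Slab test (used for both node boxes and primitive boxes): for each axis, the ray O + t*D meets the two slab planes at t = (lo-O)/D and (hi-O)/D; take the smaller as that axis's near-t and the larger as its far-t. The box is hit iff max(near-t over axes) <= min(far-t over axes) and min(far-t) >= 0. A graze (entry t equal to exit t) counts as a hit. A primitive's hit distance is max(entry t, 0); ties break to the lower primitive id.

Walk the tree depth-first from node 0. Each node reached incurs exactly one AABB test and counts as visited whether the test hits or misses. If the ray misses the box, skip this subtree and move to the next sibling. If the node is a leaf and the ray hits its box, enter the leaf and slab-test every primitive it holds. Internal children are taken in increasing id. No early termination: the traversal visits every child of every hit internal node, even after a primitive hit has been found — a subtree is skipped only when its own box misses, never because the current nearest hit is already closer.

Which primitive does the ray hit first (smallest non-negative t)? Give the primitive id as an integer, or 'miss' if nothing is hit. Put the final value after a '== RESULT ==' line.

Trace the traversal:
N0 x:[-7/3,11] y:[-15/2,27/2] z:[-12,30] -> hit [-7/3,11], descend [3, 4, 7, 9]
  N3 x:[-2/3,6] y:[7/2,27/2] z:[15,30] -> miss, prune
  N4 x:[-7/3,7] y:[-15/2,3/2] z:[19,30] -> miss, prune
  N7 x:[-7/3,13/3] y:[-1/2,17/2] z:[-5,9] -> hit [-1/2,13/3] leaf, test {P10@t=0, P13(miss), P14(miss)}
  N9 x:[7,11] y:[-3/2,27/2] z:[-12,11] -> hit [7,11], descend [8, 11]
    N8 x:[25/3,11] y:[15/2,27/2] z:[6,11] -> hit [25/3,11] leaf, test {P6@t=25/3, P18(miss)}
    N11 x:[7,11] y:[-3/2,3/2] z:[-12,7] -> miss, prune

Summary -> nodes [0, 3, 4, 7, 9, 8, 11]; box-tests=7; leaf-entries=2; first=P10

== RESULT ==
10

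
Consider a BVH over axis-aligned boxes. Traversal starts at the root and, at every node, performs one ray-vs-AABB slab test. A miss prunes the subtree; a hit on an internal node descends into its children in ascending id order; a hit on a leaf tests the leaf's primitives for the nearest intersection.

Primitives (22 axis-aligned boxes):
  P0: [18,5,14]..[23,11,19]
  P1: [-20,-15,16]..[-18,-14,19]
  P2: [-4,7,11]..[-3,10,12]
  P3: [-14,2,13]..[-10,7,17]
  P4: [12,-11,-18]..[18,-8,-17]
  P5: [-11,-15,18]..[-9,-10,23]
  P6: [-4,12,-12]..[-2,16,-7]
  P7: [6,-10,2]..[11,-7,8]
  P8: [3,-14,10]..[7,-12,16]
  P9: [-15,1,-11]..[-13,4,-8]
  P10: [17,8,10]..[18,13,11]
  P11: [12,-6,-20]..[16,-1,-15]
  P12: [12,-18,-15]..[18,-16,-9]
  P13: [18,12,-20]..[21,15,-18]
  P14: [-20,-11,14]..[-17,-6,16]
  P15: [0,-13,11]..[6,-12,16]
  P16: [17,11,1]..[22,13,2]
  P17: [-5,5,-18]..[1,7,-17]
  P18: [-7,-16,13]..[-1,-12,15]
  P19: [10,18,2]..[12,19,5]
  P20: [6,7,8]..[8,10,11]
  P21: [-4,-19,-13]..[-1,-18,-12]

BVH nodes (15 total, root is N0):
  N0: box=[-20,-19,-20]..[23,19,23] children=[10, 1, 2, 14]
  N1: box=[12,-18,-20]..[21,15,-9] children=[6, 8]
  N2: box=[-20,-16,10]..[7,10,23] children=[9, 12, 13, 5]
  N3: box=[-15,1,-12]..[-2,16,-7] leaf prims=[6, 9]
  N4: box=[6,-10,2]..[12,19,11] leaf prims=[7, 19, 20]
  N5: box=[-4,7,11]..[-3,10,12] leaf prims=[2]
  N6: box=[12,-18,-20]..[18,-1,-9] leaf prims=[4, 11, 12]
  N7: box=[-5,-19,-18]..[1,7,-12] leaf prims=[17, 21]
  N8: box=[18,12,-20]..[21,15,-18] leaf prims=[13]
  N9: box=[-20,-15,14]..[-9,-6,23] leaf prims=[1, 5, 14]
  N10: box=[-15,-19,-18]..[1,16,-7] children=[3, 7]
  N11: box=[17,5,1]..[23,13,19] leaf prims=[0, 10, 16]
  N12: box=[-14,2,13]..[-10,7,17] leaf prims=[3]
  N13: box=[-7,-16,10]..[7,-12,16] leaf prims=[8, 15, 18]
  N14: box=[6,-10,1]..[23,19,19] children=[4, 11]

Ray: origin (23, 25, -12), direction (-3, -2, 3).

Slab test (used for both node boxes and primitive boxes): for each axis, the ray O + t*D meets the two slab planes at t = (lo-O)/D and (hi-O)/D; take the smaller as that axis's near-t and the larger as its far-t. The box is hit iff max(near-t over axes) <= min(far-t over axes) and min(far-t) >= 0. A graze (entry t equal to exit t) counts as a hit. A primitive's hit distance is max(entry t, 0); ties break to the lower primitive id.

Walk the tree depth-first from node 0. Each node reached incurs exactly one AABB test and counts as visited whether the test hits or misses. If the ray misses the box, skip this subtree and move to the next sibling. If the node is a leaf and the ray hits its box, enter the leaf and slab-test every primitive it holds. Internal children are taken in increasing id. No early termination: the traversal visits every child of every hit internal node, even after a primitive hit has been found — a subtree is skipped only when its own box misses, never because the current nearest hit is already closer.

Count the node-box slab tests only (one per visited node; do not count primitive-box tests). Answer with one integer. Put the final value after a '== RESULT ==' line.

Trace the traversal:
N0 x:[0,43/3] y:[3,22] z:[-8/3,35/3] -> hit [3,35/3], descend [1, 2, 10, 14]
  N1 x:[2/3,11/3] y:[5,43/2] z:[-8/3,1] -> miss, prune
  N2 x:[16/3,43/3] y:[15/2,41/2] z:[22/3,35/3] -> hit [15/2,35/3], descend [5, 9, 12, 13]
    N5 x:[26/3,9] y:[15/2,9] z:[23/3,8] -> miss, prune
    N9 x:[32/3,43/3] y:[31/2,20] z:[26/3,35/3] -> miss, prune
    N12 x:[11,37/3] y:[9,23/2] z:[25/3,29/3] -> miss, prune
    N13 x:[16/3,10] y:[37/2,41/2] z:[22/3,28/3] -> miss, prune
  N10 x:[22/3,38/3] y:[9/2,22] z:[-2,5/3] -> miss, prune
  N14 x:[0,17/3] y:[3,35/2] z:[13/3,31/3] -> hit [13/3,17/3], descend [4, 11]
    N4 x:[11/3,17/3] y:[3,35/2] z:[14/3,23/3] -> hit [14/3,17/3] leaf, test {P7(miss), P19(miss), P20(miss)}
    N11 x:[0,2] y:[6,10] z:[13/3,31/3] -> miss, prune

11 AABB tests over nodes [0, 1, 2, 5, 9, 12, 13, 10, 14, 4, 11]; 1 leaf entered; closest miss.

== RESULT ==
11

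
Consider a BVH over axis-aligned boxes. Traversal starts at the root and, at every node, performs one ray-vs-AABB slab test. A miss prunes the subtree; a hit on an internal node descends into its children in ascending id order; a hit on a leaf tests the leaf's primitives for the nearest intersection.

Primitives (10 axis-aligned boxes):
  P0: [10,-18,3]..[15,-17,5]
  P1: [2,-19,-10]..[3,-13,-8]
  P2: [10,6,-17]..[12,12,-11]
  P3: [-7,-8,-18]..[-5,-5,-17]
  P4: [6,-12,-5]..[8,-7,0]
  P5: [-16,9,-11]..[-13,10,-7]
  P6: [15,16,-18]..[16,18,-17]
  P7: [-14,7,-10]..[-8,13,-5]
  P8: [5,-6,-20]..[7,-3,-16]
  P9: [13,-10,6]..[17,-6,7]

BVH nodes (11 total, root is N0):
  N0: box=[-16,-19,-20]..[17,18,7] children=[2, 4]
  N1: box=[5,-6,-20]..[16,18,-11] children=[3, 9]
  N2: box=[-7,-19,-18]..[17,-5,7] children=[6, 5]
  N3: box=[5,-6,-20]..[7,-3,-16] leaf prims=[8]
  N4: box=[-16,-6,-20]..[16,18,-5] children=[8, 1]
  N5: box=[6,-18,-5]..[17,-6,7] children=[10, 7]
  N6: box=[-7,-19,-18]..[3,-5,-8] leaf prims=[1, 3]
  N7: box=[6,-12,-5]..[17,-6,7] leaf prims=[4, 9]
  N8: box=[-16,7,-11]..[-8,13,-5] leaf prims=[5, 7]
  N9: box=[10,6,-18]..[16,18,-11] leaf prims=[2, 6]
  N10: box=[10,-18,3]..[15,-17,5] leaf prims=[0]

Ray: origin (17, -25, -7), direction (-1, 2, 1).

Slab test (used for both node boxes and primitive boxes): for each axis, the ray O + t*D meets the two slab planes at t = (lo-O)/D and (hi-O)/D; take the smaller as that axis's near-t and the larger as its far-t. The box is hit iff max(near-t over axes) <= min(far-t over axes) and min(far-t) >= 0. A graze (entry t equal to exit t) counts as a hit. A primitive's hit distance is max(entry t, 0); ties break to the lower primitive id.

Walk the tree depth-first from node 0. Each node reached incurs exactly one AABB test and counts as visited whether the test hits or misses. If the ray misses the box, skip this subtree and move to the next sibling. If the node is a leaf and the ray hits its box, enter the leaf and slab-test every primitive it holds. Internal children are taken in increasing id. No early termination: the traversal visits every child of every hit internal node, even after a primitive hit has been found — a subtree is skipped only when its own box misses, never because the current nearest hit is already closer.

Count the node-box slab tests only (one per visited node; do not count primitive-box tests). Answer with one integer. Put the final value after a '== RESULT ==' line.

Walk:
N0 x:[0,33] y:[3,43/2] z:[-13,14] -> hit [3,14], descend [2, 4]
  N2 x:[0,24] y:[3,10] z:[-11,14] -> hit [3,10], descend [5, 6]
    N5 x:[0,11] y:[7/2,19/2] z:[2,14] -> hit [7/2,19/2], descend [7, 10]
      N7 x:[0,11] y:[13/2,19/2] z:[2,14] -> hit [13/2,19/2] leaf, test {P4(miss), P9(miss)}
      N10 x:[2,7] y:[7/2,4] z:[10,12] -> miss, prune
    N6 x:[14,24] y:[3,10] z:[-11,-1] -> miss, prune
  N4 x:[1,33] y:[19/2,43/2] z:[-13,2] -> miss, prune

Summary -> nodes [0, 2, 5, 7, 10, 6, 4]; box-tests=7; leaf-entries=1; first=miss

== RESULT ==
7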